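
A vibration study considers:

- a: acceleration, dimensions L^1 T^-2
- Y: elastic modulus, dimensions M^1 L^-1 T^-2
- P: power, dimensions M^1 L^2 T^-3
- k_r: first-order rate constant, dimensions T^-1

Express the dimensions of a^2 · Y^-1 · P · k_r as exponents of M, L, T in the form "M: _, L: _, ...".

M: 0, L: 5, T: -6

Collect each base-dimension exponent across the product:
  M: 2·(0) − (1) + (1) + (0) = 0
  L: 2·(1) − (-1) + (2) + (0) = 5
  T: 2·(-2) − (-2) + (-3) + (-1) = -6
So the dimensions are [L⁵ T⁻⁶].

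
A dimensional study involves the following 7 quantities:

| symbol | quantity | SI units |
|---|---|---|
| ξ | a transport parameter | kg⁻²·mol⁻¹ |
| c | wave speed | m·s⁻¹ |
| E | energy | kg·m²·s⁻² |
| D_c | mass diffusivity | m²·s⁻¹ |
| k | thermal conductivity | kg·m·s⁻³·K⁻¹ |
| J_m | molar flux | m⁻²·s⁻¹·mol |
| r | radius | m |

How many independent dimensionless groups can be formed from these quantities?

2

There are 7 variables and 5 base dimensions (M, L, T, Θ, N).
The dimension matrix has rank 5.
Independent dimensionless groups: 7 − 5 = 2.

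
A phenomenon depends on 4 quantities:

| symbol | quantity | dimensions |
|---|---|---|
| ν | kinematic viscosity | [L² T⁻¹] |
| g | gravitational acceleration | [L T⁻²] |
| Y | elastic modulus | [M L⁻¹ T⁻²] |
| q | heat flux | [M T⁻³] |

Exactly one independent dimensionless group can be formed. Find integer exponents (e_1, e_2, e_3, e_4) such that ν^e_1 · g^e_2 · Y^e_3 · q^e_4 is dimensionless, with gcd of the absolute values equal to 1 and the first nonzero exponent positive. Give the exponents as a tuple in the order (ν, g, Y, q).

(1, 1, 3, -3)

M: e_1·(0) + e_2·(0) + e_3·(1) + e_4·(1) = 0
L: e_1·(2) + e_2·(1) + e_3·(-1) + e_4·(0) = 0
T: e_1·(-1) + e_2·(-2) + e_3·(-2) + e_4·(-3) = 0
Solving this homogeneous linear system for the smallest-integer solution (first nonzero entry positive) gives (1, 1, 3, -3).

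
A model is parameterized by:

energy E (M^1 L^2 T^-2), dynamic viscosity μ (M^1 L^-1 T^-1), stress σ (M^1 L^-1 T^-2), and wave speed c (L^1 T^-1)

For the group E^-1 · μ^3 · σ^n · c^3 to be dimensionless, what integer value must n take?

Balance the M exponent: (1)·n from σ, plus −(1) + 3·(1) + 3·(0) = 2 from the rest, must sum to zero.
n + 2 = 0, so n = -2.

-2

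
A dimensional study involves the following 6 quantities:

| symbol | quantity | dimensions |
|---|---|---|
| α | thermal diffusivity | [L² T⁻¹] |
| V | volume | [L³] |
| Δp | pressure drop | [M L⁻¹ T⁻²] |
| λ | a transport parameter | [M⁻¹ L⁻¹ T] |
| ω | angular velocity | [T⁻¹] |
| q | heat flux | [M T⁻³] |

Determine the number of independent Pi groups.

3

There are 6 variables and 3 base dimensions (M, L, T).
The dimension matrix has rank 3.
Independent dimensionless groups: 6 − 3 = 3.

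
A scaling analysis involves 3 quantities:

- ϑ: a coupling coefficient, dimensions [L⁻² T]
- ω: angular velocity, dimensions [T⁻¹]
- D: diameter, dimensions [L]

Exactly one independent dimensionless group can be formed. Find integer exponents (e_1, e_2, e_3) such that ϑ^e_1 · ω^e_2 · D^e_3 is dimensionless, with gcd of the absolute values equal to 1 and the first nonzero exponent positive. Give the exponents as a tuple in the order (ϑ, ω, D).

(1, 1, 2)

L: e_1·(-2) + e_2·(0) + e_3·(1) = 0
T: e_1·(1) + e_2·(-1) + e_3·(0) = 0
Solving this homogeneous linear system for the smallest-integer solution (first nonzero entry positive) gives (1, 1, 2).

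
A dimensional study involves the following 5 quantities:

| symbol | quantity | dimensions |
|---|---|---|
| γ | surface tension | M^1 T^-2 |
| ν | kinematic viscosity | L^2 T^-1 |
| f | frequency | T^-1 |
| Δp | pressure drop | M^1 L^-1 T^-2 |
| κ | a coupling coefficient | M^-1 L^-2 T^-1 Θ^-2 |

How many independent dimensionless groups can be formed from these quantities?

There are 5 variables and 4 base dimensions (M, L, T, Θ).
The dimension matrix has rank 4.
Independent dimensionless groups: 5 − 4 = 1.

1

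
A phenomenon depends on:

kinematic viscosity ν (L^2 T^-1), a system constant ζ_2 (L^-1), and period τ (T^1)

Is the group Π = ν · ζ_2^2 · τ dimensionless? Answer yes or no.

Sum the exponent of each base dimension across the product:
  L: [ν]_L + 2·[ζ_2]_L + [τ]_L = (2) + 2·(-1) + (0) = 0
  T: [ν]_T + 2·[ζ_2]_T + [τ]_T = (-1) + 2·(0) + (1) = 0
All base exponents vanish — dimensionless.

yes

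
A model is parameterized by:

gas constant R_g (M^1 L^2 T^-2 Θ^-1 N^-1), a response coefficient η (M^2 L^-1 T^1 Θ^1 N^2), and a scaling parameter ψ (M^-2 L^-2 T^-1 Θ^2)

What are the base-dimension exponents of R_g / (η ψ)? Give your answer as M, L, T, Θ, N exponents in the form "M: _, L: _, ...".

M: 1, L: 5, T: -2, Θ: -4, N: -3

Collect each base-dimension exponent across the product:
  M: (1) − (2) − (-2) = 1
  L: (2) − (-1) − (-2) = 5
  T: (-2) − (1) − (-1) = -2
  Θ: (-1) − (1) − (2) = -4
  N: (-1) − (2) − (0) = -3
So the dimensions are [M L⁵ T⁻² Θ⁻⁴ N⁻³].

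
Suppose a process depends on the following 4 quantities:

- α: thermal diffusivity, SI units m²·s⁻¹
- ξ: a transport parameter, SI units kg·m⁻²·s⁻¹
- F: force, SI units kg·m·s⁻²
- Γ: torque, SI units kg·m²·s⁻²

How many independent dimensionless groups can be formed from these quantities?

1

There are 4 variables and 3 base dimensions (M, L, T).
The dimension matrix has rank 3.
Independent dimensionless groups: 4 − 3 = 1.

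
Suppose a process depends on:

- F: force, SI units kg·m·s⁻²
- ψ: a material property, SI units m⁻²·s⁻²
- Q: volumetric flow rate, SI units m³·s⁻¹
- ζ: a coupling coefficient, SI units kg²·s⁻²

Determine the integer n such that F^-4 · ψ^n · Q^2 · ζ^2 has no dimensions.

1

Balance the L exponent: (-2)·n from ψ, plus −4·(1) + 2·(3) + 2·(0) = 2 from the rest, must sum to zero.
-2n + 2 = 0, so n = 1.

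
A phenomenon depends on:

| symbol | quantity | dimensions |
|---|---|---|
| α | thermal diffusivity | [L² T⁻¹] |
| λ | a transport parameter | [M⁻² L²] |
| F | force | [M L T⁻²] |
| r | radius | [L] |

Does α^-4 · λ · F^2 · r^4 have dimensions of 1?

Sum the exponent of each base dimension across the product:
  M: −4·[α]_M + [λ]_M + 2·[F]_M + 4·[r]_M = −4·(0) + (-2) + 2·(1) + 4·(0) = 0
  L: −4·[α]_L + [λ]_L + 2·[F]_L + 4·[r]_L = −4·(2) + (2) + 2·(1) + 4·(1) = 0
  T: −4·[α]_T + [λ]_T + 2·[F]_T + 4·[r]_T = −4·(-1) + (0) + 2·(-2) + 4·(0) = 0
All base exponents vanish — dimensionless.

yes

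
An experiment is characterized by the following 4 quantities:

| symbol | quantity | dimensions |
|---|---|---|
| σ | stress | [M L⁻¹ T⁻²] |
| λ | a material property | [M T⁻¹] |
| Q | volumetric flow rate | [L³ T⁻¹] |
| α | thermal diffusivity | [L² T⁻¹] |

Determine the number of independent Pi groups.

There are 4 variables and 3 base dimensions (M, L, T).
The dimension matrix has rank 3.
Independent dimensionless groups: 4 − 3 = 1.

1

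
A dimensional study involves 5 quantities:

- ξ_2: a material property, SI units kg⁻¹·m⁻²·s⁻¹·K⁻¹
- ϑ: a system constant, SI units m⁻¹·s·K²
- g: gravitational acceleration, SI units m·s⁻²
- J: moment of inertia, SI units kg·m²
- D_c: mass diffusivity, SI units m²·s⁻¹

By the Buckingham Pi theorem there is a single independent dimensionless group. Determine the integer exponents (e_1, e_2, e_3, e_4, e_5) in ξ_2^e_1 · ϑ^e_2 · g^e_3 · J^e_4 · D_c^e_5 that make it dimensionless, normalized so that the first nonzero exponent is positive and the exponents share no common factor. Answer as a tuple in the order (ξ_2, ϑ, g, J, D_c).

M: e_1·(-1) + e_2·(0) + e_3·(0) + e_4·(1) + e_5·(0) = 0
L: e_1·(-2) + e_2·(-1) + e_3·(1) + e_4·(2) + e_5·(2) = 0
T: e_1·(-1) + e_2·(1) + e_3·(-2) + e_4·(0) + e_5·(-1) = 0
Θ: e_1·(-1) + e_2·(2) + e_3·(0) + e_4·(0) + e_5·(0) = 0
Solving this homogeneous linear system for the smallest-integer solution (first nonzero entry positive) gives (2, 1, -1, 2, 1).

(2, 1, -1, 2, 1)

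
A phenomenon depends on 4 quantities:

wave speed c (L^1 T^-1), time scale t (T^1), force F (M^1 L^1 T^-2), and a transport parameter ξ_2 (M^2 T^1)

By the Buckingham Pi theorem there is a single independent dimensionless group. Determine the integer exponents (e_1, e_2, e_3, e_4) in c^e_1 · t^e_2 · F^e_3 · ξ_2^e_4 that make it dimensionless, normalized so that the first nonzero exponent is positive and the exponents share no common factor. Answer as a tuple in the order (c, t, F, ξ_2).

M: e_1·(0) + e_2·(0) + e_3·(1) + e_4·(2) = 0
L: e_1·(1) + e_2·(0) + e_3·(1) + e_4·(0) = 0
T: e_1·(-1) + e_2·(1) + e_3·(-2) + e_4·(1) = 0
Solving this homogeneous linear system for the smallest-integer solution (first nonzero entry positive) gives (2, -3, -2, 1).

(2, -3, -2, 1)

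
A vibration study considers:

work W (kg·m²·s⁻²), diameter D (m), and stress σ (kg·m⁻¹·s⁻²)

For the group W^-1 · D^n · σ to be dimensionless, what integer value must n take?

3

Balance the L exponent: (1)·n from D, plus −(2) + (-1) = -3 from the rest, must sum to zero.
n − 3 = 0, so n = 3.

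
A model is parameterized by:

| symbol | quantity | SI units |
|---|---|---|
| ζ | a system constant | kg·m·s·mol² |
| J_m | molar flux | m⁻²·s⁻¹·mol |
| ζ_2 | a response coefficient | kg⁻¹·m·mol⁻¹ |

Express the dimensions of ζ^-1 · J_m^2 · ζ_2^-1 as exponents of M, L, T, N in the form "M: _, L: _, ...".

M: 0, L: -6, T: -3, N: 1

Collect each base-dimension exponent across the product:
  M: −(1) + 2·(0) − (-1) = 0
  L: −(1) + 2·(-2) − (1) = -6
  T: −(1) + 2·(-1) − (0) = -3
  N: −(2) + 2·(1) − (-1) = 1
So the dimensions are [L⁻⁶ T⁻³ N].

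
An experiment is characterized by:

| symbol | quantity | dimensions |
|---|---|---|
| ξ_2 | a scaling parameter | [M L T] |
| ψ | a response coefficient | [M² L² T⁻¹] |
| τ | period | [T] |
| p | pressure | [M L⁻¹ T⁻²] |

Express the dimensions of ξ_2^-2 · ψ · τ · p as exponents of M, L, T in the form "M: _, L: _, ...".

Collect each base-dimension exponent across the product:
  M: −2·(1) + (2) + (0) + (1) = 1
  L: −2·(1) + (2) + (0) + (-1) = -1
  T: −2·(1) + (-1) + (1) + (-2) = -4
So the dimensions are [M L⁻¹ T⁻⁴].

M: 1, L: -1, T: -4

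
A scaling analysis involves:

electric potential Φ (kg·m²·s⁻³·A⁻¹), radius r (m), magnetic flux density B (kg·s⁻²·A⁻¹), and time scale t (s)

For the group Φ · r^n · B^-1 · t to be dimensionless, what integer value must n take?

Balance the L exponent: (1)·n from r, plus (2) − (0) + (0) = 2 from the rest, must sum to zero.
n + 2 = 0, so n = -2.

-2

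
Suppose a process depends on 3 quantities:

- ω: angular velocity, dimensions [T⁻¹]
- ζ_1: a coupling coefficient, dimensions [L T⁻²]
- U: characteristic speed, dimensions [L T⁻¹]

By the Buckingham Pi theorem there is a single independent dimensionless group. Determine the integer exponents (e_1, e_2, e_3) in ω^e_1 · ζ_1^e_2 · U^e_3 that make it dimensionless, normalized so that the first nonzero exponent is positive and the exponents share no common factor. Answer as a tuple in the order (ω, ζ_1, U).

L: e_1·(0) + e_2·(1) + e_3·(1) = 0
T: e_1·(-1) + e_2·(-2) + e_3·(-1) = 0
Solving this homogeneous linear system for the smallest-integer solution (first nonzero entry positive) gives (1, -1, 1).

(1, -1, 1)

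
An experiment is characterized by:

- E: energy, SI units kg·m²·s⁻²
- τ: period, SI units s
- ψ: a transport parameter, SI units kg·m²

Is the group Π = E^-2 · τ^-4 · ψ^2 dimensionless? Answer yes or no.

Sum the exponent of each base dimension across the product:
  M: −2·[E]_M − 4·[τ]_M + 2·[ψ]_M = −2·(1) − 4·(0) + 2·(1) = 0
  L: −2·[E]_L − 4·[τ]_L + 2·[ψ]_L = −2·(2) − 4·(0) + 2·(2) = 0
  T: −2·[E]_T − 4·[τ]_T + 2·[ψ]_T = −2·(-2) − 4·(1) + 2·(0) = 0
All base exponents vanish — dimensionless.

yes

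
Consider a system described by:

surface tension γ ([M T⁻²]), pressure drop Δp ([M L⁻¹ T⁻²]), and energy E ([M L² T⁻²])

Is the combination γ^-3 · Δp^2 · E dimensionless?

yes

Sum the exponent of each base dimension across the product:
  M: −3·[γ]_M + 2·[Δp]_M + [E]_M = −3·(1) + 2·(1) + (1) = 0
  L: −3·[γ]_L + 2·[Δp]_L + [E]_L = −3·(0) + 2·(-1) + (2) = 0
  T: −3·[γ]_T + 2·[Δp]_T + [E]_T = −3·(-2) + 2·(-2) + (-2) = 0
  I: −3·[γ]_I + 2·[Δp]_I + [E]_I = −3·(0) + 2·(0) + (0) = 0
All base exponents vanish — dimensionless.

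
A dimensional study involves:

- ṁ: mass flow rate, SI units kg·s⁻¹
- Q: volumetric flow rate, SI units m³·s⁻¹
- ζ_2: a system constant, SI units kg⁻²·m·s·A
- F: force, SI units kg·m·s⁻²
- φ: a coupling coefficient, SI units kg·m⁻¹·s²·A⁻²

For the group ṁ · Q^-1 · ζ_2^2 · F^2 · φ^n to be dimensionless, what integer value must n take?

1

Balance the M exponent: (1)·n from φ, plus (1) − (0) + 2·(-2) + 2·(1) = -1 from the rest, must sum to zero.
n − 1 = 0, so n = 1.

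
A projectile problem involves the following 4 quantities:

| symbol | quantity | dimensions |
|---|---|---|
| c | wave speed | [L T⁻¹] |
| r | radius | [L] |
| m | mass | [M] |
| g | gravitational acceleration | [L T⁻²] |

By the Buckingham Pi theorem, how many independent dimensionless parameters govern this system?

1

There are 4 variables and 3 base dimensions (M, L, T).
The dimension matrix has rank 3.
Independent dimensionless groups: 4 − 3 = 1.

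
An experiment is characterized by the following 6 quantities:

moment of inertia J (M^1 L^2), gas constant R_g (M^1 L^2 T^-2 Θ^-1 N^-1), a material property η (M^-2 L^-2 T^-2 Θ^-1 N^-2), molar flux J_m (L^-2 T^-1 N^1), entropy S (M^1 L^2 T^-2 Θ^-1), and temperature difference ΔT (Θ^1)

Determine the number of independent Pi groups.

1

There are 6 variables and 5 base dimensions (M, L, T, Θ, N).
The dimension matrix has rank 5.
Independent dimensionless groups: 6 − 5 = 1.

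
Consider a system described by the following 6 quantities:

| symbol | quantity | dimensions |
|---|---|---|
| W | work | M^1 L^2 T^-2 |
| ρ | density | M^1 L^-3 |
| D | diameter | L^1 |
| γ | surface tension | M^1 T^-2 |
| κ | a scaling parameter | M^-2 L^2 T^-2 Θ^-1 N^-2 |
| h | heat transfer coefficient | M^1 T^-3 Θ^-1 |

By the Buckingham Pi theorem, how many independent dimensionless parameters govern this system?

There are 6 variables and 5 base dimensions (M, L, T, Θ, N).
The dimension matrix has rank 5.
Independent dimensionless groups: 6 − 5 = 1.

1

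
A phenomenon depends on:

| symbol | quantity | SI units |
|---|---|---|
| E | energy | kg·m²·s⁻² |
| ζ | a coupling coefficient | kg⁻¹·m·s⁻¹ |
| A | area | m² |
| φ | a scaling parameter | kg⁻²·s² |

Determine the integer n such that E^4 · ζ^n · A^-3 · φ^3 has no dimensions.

Balance the M exponent: (-1)·n from ζ, plus 4·(1) − 3·(0) + 3·(-2) = -2 from the rest, must sum to zero.
−n − 2 = 0, so n = -2.

-2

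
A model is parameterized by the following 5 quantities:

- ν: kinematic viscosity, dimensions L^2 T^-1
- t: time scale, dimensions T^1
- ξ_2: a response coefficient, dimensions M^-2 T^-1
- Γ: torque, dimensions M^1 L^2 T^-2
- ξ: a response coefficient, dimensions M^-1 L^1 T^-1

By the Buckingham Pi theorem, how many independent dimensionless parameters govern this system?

There are 5 variables and 3 base dimensions (M, L, T).
The dimension matrix has rank 3.
Independent dimensionless groups: 5 − 3 = 2.

2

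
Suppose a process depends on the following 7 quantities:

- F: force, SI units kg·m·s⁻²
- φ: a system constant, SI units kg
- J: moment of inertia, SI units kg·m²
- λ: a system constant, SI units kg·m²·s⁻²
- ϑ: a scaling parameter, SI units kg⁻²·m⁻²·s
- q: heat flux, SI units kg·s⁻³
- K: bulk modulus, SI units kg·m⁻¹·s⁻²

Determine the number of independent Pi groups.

4

There are 7 variables and 3 base dimensions (M, L, T).
The dimension matrix has rank 3.
Independent dimensionless groups: 7 − 3 = 4.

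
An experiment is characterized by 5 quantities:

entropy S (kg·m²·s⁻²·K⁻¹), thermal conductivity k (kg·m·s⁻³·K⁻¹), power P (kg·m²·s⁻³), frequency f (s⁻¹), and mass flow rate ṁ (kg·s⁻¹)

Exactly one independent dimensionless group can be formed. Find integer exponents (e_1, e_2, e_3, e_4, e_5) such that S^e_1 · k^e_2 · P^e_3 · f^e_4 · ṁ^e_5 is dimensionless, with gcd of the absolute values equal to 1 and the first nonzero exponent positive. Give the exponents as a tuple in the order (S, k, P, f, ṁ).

M: e_1·(1) + e_2·(1) + e_3·(1) + e_4·(0) + e_5·(1) = 0
L: e_1·(2) + e_2·(1) + e_3·(2) + e_4·(0) + e_5·(0) = 0
T: e_1·(-2) + e_2·(-3) + e_3·(-3) + e_4·(-1) + e_5·(-1) = 0
Θ: e_1·(-1) + e_2·(-1) + e_3·(0) + e_4·(0) + e_5·(0) = 0
Solving this homogeneous linear system for the smallest-integer solution (first nonzero entry positive) gives (2, -2, -1, 4, 1).

(2, -2, -1, 4, 1)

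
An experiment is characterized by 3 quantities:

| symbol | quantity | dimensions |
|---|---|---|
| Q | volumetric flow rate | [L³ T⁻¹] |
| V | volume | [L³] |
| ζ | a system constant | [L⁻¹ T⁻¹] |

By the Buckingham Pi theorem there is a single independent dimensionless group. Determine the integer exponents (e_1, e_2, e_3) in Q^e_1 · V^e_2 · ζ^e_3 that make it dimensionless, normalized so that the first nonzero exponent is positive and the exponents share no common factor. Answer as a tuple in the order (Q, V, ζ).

(3, -4, -3)

L: e_1·(3) + e_2·(3) + e_3·(-1) = 0
T: e_1·(-1) + e_2·(0) + e_3·(-1) = 0
Solving this homogeneous linear system for the smallest-integer solution (first nonzero entry positive) gives (3, -4, -3).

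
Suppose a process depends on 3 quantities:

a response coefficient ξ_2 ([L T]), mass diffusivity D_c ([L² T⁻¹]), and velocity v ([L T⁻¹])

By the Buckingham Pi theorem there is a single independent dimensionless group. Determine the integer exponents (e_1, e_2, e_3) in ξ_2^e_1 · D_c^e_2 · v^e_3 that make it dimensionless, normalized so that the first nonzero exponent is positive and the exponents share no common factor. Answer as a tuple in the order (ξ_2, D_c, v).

L: e_1·(1) + e_2·(2) + e_3·(1) = 0
T: e_1·(1) + e_2·(-1) + e_3·(-1) = 0
Solving this homogeneous linear system for the smallest-integer solution (first nonzero entry positive) gives (1, -2, 3).

(1, -2, 3)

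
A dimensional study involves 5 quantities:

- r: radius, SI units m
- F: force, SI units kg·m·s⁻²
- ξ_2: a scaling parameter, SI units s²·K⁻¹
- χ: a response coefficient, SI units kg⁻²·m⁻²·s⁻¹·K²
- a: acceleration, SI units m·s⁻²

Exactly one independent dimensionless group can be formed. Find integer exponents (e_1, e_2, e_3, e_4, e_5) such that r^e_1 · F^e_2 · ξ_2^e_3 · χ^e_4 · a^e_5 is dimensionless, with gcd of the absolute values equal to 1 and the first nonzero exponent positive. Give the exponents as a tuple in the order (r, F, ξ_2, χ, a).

M: e_1·(0) + e_2·(1) + e_3·(0) + e_4·(-2) + e_5·(0) = 0
L: e_1·(1) + e_2·(1) + e_3·(0) + e_4·(-2) + e_5·(1) = 0
T: e_1·(0) + e_2·(-2) + e_3·(2) + e_4·(-1) + e_5·(-2) = 0
Θ: e_1·(0) + e_2·(0) + e_3·(-1) + e_4·(2) + e_5·(0) = 0
Solving this homogeneous linear system for the smallest-integer solution (first nonzero entry positive) gives (1, 4, 4, 2, -1).

(1, 4, 4, 2, -1)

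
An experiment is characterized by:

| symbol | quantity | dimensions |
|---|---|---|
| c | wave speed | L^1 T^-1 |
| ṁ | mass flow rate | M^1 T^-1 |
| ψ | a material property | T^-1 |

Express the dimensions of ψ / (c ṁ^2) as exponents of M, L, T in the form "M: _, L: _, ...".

M: -2, L: -1, T: 2

Collect each base-dimension exponent across the product:
  M: −(0) − 2·(1) + (0) = -2
  L: −(1) − 2·(0) + (0) = -1
  T: −(-1) − 2·(-1) + (-1) = 2
So the dimensions are [M⁻² L⁻¹ T²].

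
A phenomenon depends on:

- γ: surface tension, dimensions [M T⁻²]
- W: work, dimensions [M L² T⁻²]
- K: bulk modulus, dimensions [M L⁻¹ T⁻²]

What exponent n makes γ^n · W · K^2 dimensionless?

-3

Balance the M exponent: (1)·n from γ, plus (1) + 2·(1) = 3 from the rest, must sum to zero.
n + 3 = 0, so n = -3.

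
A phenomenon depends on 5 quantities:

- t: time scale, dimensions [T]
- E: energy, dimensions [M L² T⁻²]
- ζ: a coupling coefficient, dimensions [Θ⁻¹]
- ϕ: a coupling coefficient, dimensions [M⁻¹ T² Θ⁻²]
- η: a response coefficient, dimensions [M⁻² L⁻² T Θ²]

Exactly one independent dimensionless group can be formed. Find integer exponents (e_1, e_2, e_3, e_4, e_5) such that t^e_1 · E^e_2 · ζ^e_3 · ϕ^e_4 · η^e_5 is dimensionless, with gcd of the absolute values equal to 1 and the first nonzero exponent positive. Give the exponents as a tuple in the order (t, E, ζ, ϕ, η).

(3, 1, 4, -1, 1)

M: e_1·(0) + e_2·(1) + e_3·(0) + e_4·(-1) + e_5·(-2) = 0
L: e_1·(0) + e_2·(2) + e_3·(0) + e_4·(0) + e_5·(-2) = 0
T: e_1·(1) + e_2·(-2) + e_3·(0) + e_4·(2) + e_5·(1) = 0
Θ: e_1·(0) + e_2·(0) + e_3·(-1) + e_4·(-2) + e_5·(2) = 0
Solving this homogeneous linear system for the smallest-integer solution (first nonzero entry positive) gives (3, 1, 4, -1, 1).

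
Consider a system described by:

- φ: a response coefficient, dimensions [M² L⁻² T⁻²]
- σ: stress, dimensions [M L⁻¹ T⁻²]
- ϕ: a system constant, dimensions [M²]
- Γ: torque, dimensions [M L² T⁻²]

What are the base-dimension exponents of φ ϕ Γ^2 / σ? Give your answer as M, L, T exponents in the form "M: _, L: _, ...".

Collect each base-dimension exponent across the product:
  M: (2) − (1) + (2) + 2·(1) = 5
  L: (-2) − (-1) + (0) + 2·(2) = 3
  T: (-2) − (-2) + (0) + 2·(-2) = -4
So the dimensions are [M⁵ L³ T⁻⁴].

M: 5, L: 3, T: -4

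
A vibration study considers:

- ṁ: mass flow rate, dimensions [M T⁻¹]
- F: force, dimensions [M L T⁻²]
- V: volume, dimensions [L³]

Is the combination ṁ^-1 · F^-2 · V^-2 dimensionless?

no

Sum the exponent of each base dimension across the product:
  M: −[ṁ]_M − 2·[F]_M − 2·[V]_M = −(1) − 2·(1) − 2·(0) = -3
  L: −[ṁ]_L − 2·[F]_L − 2·[V]_L = −(0) − 2·(1) − 2·(3) = -8
  T: −[ṁ]_T − 2·[F]_T − 2·[V]_T = −(-1) − 2·(-2) − 2·(0) = 5
Net dimensions [M⁻³ L⁻⁸ T⁵] ≠ [1] — not dimensionless.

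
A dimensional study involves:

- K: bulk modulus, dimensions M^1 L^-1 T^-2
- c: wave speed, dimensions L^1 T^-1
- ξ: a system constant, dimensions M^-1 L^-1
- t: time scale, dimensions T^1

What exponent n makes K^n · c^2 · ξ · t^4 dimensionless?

Balance the M exponent: (1)·n from K, plus 2·(0) + (-1) + 4·(0) = -1 from the rest, must sum to zero.
n − 1 = 0, so n = 1.

1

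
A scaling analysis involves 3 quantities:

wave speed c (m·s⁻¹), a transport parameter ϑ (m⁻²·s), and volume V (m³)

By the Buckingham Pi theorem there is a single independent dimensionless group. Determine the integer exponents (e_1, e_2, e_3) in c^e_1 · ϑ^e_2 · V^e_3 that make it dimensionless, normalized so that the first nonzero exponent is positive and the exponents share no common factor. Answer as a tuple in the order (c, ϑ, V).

L: e_1·(1) + e_2·(-2) + e_3·(3) = 0
T: e_1·(-1) + e_2·(1) + e_3·(0) = 0
Solving this homogeneous linear system for the smallest-integer solution (first nonzero entry positive) gives (3, 3, 1).

(3, 3, 1)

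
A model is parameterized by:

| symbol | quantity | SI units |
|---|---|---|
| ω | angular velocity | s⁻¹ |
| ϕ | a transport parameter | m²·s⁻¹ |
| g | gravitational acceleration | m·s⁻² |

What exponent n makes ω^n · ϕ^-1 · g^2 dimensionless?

-3

Balance the T exponent: (-1)·n from ω, plus −(-1) + 2·(-2) = -3 from the rest, must sum to zero.
−n − 3 = 0, so n = -3.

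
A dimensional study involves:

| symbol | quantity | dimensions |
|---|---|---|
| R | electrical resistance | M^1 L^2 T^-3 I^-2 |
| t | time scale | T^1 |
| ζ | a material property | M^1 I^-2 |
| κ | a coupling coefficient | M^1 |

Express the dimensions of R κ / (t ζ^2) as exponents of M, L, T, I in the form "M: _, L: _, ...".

Collect each base-dimension exponent across the product:
  M: (1) − (0) − 2·(1) + (1) = 0
  L: (2) − (0) − 2·(0) + (0) = 2
  T: (-3) − (1) − 2·(0) + (0) = -4
  I: (-2) − (0) − 2·(-2) + (0) = 2
So the dimensions are [L² T⁻⁴ I²].

M: 0, L: 2, T: -4, I: 2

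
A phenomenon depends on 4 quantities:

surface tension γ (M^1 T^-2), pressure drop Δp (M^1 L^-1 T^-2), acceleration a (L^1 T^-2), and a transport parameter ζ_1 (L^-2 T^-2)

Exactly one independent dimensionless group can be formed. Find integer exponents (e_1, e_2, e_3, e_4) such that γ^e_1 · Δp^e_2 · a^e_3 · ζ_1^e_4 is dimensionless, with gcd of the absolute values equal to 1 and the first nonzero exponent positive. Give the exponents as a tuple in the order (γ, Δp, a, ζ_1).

(3, -3, -1, 1)

M: e_1·(1) + e_2·(1) + e_3·(0) + e_4·(0) = 0
L: e_1·(0) + e_2·(-1) + e_3·(1) + e_4·(-2) = 0
T: e_1·(-2) + e_2·(-2) + e_3·(-2) + e_4·(-2) = 0
Solving this homogeneous linear system for the smallest-integer solution (first nonzero entry positive) gives (3, -3, -1, 1).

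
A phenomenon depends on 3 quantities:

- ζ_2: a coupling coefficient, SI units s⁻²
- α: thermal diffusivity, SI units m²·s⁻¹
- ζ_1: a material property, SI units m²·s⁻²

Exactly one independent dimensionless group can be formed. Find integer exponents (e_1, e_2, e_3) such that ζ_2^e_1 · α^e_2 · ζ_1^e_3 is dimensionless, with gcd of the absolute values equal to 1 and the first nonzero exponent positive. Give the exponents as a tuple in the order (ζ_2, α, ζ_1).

(1, 2, -2)

L: e_1·(0) + e_2·(2) + e_3·(2) = 0
T: e_1·(-2) + e_2·(-1) + e_3·(-2) = 0
Solving this homogeneous linear system for the smallest-integer solution (first nonzero entry positive) gives (1, 2, -2).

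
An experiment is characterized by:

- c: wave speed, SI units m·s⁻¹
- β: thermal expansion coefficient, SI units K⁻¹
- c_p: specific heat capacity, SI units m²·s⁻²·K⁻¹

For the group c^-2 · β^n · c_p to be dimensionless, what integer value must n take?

-1

Balance the Θ exponent: (-1)·n from β, plus −2·(0) + (-1) = -1 from the rest, must sum to zero.
−n − 1 = 0, so n = -1.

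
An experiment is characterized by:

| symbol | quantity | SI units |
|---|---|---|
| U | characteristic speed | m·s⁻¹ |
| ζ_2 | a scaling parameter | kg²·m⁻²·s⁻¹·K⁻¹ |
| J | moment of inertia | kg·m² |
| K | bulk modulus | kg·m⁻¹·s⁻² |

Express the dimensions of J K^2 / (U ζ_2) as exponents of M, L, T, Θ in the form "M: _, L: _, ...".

M: 1, L: 1, T: -2, Θ: 1

Collect each base-dimension exponent across the product:
  M: −(0) − (2) + (1) + 2·(1) = 1
  L: −(1) − (-2) + (2) + 2·(-1) = 1
  T: −(-1) − (-1) + (0) + 2·(-2) = -2
  Θ: −(0) − (-1) + (0) + 2·(0) = 1
So the dimensions are [M L T⁻² Θ].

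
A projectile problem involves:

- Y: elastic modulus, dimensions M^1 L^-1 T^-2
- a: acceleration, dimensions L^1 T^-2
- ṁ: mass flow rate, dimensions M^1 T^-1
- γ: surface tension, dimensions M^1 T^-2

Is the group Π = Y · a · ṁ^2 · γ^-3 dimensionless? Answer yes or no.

yes

Sum the exponent of each base dimension across the product:
  M: [Y]_M + [a]_M + 2·[ṁ]_M − 3·[γ]_M = (1) + (0) + 2·(1) − 3·(1) = 0
  L: [Y]_L + [a]_L + 2·[ṁ]_L − 3·[γ]_L = (-1) + (1) + 2·(0) − 3·(0) = 0
  T: [Y]_T + [a]_T + 2·[ṁ]_T − 3·[γ]_T = (-2) + (-2) + 2·(-1) − 3·(-2) = 0
All base exponents vanish — dimensionless.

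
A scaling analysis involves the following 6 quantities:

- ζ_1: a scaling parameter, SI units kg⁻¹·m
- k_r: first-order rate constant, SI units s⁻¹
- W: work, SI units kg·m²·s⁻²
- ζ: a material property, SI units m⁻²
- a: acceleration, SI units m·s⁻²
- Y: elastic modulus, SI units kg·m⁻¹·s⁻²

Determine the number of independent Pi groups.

3

There are 6 variables and 3 base dimensions (M, L, T).
The dimension matrix has rank 3.
Independent dimensionless groups: 6 − 3 = 3.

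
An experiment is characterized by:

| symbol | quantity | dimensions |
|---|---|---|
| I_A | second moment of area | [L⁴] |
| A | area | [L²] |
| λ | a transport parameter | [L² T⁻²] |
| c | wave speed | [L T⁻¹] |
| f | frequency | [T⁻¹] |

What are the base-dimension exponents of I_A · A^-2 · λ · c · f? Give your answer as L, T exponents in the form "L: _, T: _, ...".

Collect each base-dimension exponent across the product:
  L: (4) − 2·(2) + (2) + (1) + (0) = 3
  T: (0) − 2·(0) + (-2) + (-1) + (-1) = -4
So the dimensions are [L³ T⁻⁴].

L: 3, T: -4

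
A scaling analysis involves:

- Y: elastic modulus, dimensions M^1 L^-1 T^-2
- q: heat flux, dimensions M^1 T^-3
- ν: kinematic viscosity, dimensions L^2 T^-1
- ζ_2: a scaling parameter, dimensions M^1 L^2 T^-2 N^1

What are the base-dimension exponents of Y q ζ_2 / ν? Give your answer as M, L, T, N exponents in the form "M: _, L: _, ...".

M: 3, L: -1, T: -6, N: 1

Collect each base-dimension exponent across the product:
  M: (1) + (1) − (0) + (1) = 3
  L: (-1) + (0) − (2) + (2) = -1
  T: (-2) + (-3) − (-1) + (-2) = -6
  N: (0) + (0) − (0) + (1) = 1
So the dimensions are [M³ L⁻¹ T⁻⁶ N].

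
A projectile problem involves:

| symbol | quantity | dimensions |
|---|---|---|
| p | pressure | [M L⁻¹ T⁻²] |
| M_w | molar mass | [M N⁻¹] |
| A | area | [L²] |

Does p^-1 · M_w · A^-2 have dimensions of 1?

no

Sum the exponent of each base dimension across the product:
  M: −[p]_M + [M_w]_M − 2·[A]_M = −(1) + (1) − 2·(0) = 0
  L: −[p]_L + [M_w]_L − 2·[A]_L = −(-1) + (0) − 2·(2) = -3
  T: −[p]_T + [M_w]_T − 2·[A]_T = −(-2) + (0) − 2·(0) = 2
  N: −[p]_N + [M_w]_N − 2·[A]_N = −(0) + (-1) − 2·(0) = -1
Net dimensions [L⁻³ T² N⁻¹] ≠ [1] — not dimensionless.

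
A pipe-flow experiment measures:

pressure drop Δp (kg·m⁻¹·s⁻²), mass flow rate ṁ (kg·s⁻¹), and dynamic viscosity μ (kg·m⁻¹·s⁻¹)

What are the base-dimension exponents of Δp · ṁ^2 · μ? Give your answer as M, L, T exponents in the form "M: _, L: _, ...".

Collect each base-dimension exponent across the product:
  M: (1) + 2·(1) + (1) = 4
  L: (-1) + 2·(0) + (-1) = -2
  T: (-2) + 2·(-1) + (-1) = -5
So the dimensions are [M⁴ L⁻² T⁻⁵].

M: 4, L: -2, T: -5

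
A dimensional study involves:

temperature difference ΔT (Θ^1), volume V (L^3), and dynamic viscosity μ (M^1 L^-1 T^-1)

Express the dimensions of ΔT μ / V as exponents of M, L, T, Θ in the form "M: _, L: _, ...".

M: 1, L: -4, T: -1, Θ: 1

Collect each base-dimension exponent across the product:
  M: (0) − (0) + (1) = 1
  L: (0) − (3) + (-1) = -4
  T: (0) − (0) + (-1) = -1
  Θ: (1) − (0) + (0) = 1
So the dimensions are [M L⁻⁴ T⁻¹ Θ].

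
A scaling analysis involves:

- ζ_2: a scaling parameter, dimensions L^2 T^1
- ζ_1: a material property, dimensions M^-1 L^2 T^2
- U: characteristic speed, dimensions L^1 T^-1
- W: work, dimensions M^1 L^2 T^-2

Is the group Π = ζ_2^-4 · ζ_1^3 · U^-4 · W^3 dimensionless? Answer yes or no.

Sum the exponent of each base dimension across the product:
  M: −4·[ζ_2]_M + 3·[ζ_1]_M − 4·[U]_M + 3·[W]_M = −4·(0) + 3·(-1) − 4·(0) + 3·(1) = 0
  L: −4·[ζ_2]_L + 3·[ζ_1]_L − 4·[U]_L + 3·[W]_L = −4·(2) + 3·(2) − 4·(1) + 3·(2) = 0
  T: −4·[ζ_2]_T + 3·[ζ_1]_T − 4·[U]_T + 3·[W]_T = −4·(1) + 3·(2) − 4·(-1) + 3·(-2) = 0
All base exponents vanish — dimensionless.

yes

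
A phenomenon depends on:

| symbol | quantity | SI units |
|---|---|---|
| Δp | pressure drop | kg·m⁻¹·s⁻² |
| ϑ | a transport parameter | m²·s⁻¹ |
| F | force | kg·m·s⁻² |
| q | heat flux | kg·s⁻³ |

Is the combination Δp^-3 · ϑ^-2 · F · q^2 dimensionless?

yes

Sum the exponent of each base dimension across the product:
  M: −3·[Δp]_M − 2·[ϑ]_M + [F]_M + 2·[q]_M = −3·(1) − 2·(0) + (1) + 2·(1) = 0
  L: −3·[Δp]_L − 2·[ϑ]_L + [F]_L + 2·[q]_L = −3·(-1) − 2·(2) + (1) + 2·(0) = 0
  T: −3·[Δp]_T − 2·[ϑ]_T + [F]_T + 2·[q]_T = −3·(-2) − 2·(-1) + (-2) + 2·(-3) = 0
All base exponents vanish — dimensionless.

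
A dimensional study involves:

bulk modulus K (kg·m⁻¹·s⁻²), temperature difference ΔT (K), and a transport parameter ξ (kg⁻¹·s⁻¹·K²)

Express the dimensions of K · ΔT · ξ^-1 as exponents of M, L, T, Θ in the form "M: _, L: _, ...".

M: 2, L: -1, T: -1, Θ: -1

Collect each base-dimension exponent across the product:
  M: (1) + (0) − (-1) = 2
  L: (-1) + (0) − (0) = -1
  T: (-2) + (0) − (-1) = -1
  Θ: (0) + (1) − (2) = -1
So the dimensions are [M² L⁻¹ T⁻¹ Θ⁻¹].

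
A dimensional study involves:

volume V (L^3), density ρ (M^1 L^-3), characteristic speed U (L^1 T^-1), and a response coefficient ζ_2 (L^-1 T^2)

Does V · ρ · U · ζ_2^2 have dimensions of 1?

no

Sum the exponent of each base dimension across the product:
  M: [V]_M + [ρ]_M + [U]_M + 2·[ζ_2]_M = (0) + (1) + (0) + 2·(0) = 1
  L: [V]_L + [ρ]_L + [U]_L + 2·[ζ_2]_L = (3) + (-3) + (1) + 2·(-1) = -1
  T: [V]_T + [ρ]_T + [U]_T + 2·[ζ_2]_T = (0) + (0) + (-1) + 2·(2) = 3
Net dimensions [M L⁻¹ T³] ≠ [1] — not dimensionless.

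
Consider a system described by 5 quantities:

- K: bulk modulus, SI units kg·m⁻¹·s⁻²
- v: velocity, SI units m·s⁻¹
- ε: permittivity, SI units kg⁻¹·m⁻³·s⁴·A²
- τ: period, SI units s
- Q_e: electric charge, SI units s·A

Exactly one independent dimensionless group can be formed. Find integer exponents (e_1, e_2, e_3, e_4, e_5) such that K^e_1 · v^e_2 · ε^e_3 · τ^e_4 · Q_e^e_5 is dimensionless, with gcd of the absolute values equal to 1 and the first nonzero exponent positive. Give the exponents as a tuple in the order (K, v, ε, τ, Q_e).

(1, 4, 1, 4, -2)

M: e_1·(1) + e_2·(0) + e_3·(-1) + e_4·(0) + e_5·(0) = 0
L: e_1·(-1) + e_2·(1) + e_3·(-3) + e_4·(0) + e_5·(0) = 0
T: e_1·(-2) + e_2·(-1) + e_3·(4) + e_4·(1) + e_5·(1) = 0
I: e_1·(0) + e_2·(0) + e_3·(2) + e_4·(0) + e_5·(1) = 0
Solving this homogeneous linear system for the smallest-integer solution (first nonzero entry positive) gives (1, 4, 1, 4, -2).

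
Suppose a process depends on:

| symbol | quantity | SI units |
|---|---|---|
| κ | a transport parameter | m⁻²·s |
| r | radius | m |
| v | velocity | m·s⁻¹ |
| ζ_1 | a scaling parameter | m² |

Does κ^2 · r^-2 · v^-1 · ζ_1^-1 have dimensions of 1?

no

Sum the exponent of each base dimension across the product:
  L: 2·[κ]_L − 2·[r]_L − [v]_L − [ζ_1]_L = 2·(-2) − 2·(1) − (1) − (2) = -9
  T: 2·[κ]_T − 2·[r]_T − [v]_T − [ζ_1]_T = 2·(1) − 2·(0) − (-1) − (0) = 3
Net dimensions [L⁻⁹ T³] ≠ [1] — not dimensionless.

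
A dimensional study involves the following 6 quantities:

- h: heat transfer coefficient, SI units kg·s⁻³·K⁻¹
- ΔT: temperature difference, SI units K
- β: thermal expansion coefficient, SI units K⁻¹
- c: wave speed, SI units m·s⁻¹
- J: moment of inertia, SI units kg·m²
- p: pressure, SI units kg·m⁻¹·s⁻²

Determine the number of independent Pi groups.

2

There are 6 variables and 4 base dimensions (M, L, T, Θ).
The dimension matrix has rank 4.
Independent dimensionless groups: 6 − 4 = 2.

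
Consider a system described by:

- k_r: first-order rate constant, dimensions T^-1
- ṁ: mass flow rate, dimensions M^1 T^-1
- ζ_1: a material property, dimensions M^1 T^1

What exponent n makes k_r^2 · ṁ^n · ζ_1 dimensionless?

Balance the M exponent: (1)·n from ṁ, plus 2·(0) + (1) = 1 from the rest, must sum to zero.
n + 1 = 0, so n = -1.

-1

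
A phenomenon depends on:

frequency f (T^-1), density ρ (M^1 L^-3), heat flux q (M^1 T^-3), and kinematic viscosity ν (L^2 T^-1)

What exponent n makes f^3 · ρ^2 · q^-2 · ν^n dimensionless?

3

Balance the L exponent: (2)·n from ν, plus 3·(0) + 2·(-3) − 2·(0) = -6 from the rest, must sum to zero.
2n − 6 = 0, so n = 3.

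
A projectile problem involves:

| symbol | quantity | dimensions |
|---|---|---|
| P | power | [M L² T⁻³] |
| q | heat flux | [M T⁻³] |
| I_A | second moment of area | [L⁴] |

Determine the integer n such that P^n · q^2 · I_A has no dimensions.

-2

Balance the M exponent: (1)·n from P, plus 2·(1) + (0) = 2 from the rest, must sum to zero.
n + 2 = 0, so n = -2.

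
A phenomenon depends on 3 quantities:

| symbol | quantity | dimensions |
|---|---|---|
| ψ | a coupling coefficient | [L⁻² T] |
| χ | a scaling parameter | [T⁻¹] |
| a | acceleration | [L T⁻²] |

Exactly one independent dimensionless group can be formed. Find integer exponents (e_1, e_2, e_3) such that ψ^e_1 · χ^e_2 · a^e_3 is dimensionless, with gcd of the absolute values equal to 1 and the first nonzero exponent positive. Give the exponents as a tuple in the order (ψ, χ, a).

L: e_1·(-2) + e_2·(0) + e_3·(1) = 0
T: e_1·(1) + e_2·(-1) + e_3·(-2) = 0
Solving this homogeneous linear system for the smallest-integer solution (first nonzero entry positive) gives (1, -3, 2).

(1, -3, 2)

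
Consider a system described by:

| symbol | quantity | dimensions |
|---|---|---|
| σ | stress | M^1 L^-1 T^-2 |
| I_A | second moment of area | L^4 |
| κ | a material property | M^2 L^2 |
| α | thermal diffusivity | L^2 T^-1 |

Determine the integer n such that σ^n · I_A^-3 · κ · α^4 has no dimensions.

Balance the M exponent: (1)·n from σ, plus −3·(0) + (2) + 4·(0) = 2 from the rest, must sum to zero.
n + 2 = 0, so n = -2.

-2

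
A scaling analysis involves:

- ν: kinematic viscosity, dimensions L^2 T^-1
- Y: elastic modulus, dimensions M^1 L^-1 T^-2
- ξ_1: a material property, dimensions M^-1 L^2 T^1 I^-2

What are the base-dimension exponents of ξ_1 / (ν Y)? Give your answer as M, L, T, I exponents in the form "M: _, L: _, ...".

M: -2, L: 1, T: 4, I: -2

Collect each base-dimension exponent across the product:
  M: −(0) − (1) + (-1) = -2
  L: −(2) − (-1) + (2) = 1
  T: −(-1) − (-2) + (1) = 4
  I: −(0) − (0) + (-2) = -2
So the dimensions are [M⁻² L T⁴ I⁻²].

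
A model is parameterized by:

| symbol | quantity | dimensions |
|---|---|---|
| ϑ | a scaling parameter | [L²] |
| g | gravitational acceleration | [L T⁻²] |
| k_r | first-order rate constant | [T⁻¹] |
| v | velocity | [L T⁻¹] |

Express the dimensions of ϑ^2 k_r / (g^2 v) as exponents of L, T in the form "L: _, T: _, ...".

L: 1, T: 4

Collect each base-dimension exponent across the product:
  L: 2·(2) − 2·(1) + (0) − (1) = 1
  T: 2·(0) − 2·(-2) + (-1) − (-1) = 4
So the dimensions are [L T⁴].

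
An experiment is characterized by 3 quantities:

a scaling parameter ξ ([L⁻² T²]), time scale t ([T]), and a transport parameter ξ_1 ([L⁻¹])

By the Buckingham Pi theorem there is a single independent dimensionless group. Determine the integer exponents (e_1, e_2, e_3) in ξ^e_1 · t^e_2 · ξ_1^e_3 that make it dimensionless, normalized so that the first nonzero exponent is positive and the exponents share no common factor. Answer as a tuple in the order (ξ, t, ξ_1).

(1, -2, -2)

L: e_1·(-2) + e_2·(0) + e_3·(-1) = 0
T: e_1·(2) + e_2·(1) + e_3·(0) = 0
Solving this homogeneous linear system for the smallest-integer solution (first nonzero entry positive) gives (1, -2, -2).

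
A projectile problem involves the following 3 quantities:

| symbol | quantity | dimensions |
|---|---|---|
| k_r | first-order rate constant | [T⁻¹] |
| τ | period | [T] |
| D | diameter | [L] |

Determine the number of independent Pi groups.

1

There are 3 variables and 2 base dimensions (L, T).
The dimension matrix has rank 2.
Independent dimensionless groups: 3 − 2 = 1.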